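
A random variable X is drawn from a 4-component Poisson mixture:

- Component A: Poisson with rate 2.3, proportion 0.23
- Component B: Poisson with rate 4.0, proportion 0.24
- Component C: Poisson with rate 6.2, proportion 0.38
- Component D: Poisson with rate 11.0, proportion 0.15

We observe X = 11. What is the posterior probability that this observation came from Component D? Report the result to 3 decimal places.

Posterior ∝ prior × likelihood, so P(k | x) ∝ π_k f_k(x); normalise over all components.
Component likelihoods at x = 11:
  f_A = 2.39317e-05
  f_B = 0.00192454
  f_C = 0.0264562
  f_D = 0.119378
Multiply by the mixture weights:
  π_A·f_A = 0.23 × 2.39317e-05 = 5.50429e-06
  π_B·f_B = 0.24 × 0.00192454 = 0.000461889
  π_C·f_C = 0.38 × 0.0264562 = 0.0100533
  π_D·f_D = 0.15 × 0.119378 = 0.0179067
Evidence: 5.50429e-06 + 0.000461889 + 0.0100533 + 0.0179067 = 0.0284274
P(Component D | 11) = 0.0179067 / 0.0284274 ≈ 0.630

0.630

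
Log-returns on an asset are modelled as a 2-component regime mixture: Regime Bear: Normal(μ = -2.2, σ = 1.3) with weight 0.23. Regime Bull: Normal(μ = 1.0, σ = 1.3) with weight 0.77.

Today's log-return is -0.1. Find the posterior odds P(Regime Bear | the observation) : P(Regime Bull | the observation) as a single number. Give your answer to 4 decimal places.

Since P(k|x) ∝ P(Z=k) f_k(x), the posterior odds are P(Z=i) f_i(x) / (P(Z=j) f_j(x)).
Component likelihoods at x = -0.1:
  p_Bear = (1/(1.3·√(2π)))·exp(−(-0.1−-2.2)²/(2·1.3²)) = 0.306879·exp(-1.30473) = 0.0832392
  p_Bull = (1/(1.3·√(2π)))·exp(−(-0.1−1.0)²/(2·1.3²)) = 0.306879·exp(-0.35799) = 0.214533
Posterior odds = (P(Z=Bear)·p_Bear) / (P(Z=Bull)·p_Bull) = (0.23·0.0832392) / (0.77·0.214533) = 0.019145 / 0.165191 ≈ 0.1159

0.1159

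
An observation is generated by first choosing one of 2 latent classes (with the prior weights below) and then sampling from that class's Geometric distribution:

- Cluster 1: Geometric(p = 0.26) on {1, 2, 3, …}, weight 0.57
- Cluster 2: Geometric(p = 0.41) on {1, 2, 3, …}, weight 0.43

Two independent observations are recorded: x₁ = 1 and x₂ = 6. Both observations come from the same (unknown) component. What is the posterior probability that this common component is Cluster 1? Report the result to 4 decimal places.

The responsibility of component k is w_k f_k(x) divided by Σ_j w_j f_j(x).
Since both observations come from the same component, the likelihood for component k is f_k(x₁)·f_k(x₂).
  f_1 = [0.26] × [0.0576942] = 0.0150005
  f_2 = [0.41] × [0.0293119] = 0.0120179
Multiply by the mixture weights:
  w_1·f_1 = 0.57 × 0.0150005 = 0.00855028
  w_2·f_2 = 0.43 × 0.0120179 = 0.00516769
Normaliser: 0.00855028 + 0.00516769 = 0.013718
P(Cluster 1 | x) = 0.00855028 / 0.013718 ≈ 0.6233

0.6233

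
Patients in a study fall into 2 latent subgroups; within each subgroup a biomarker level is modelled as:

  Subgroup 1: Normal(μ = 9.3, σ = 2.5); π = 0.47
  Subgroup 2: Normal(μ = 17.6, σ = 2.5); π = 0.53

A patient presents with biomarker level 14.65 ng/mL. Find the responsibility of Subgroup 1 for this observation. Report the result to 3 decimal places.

0.153

By Bayes' theorem, P(k | x) = π_k f_k(x) / Σ_j π_j f_j(x).
Component likelihoods at x = 14.65 ng/mL:
  L_1 = 0.016163
  L_2 = 0.0795452
Unnormalised posteriors:
  π_1·L_1 = 0.47 × 0.016163 = 0.00759662
  π_2·L_2 = 0.53 × 0.0795452 = 0.042159
Sum: 0.00759662 + 0.042159 = 0.0497556
P(Subgroup 1 | x) ≈ 0.153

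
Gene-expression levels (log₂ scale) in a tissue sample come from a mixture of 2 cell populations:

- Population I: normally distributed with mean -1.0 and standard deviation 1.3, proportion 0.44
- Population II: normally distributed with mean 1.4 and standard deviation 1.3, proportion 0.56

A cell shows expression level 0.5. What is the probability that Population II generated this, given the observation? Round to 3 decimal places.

Apply Bayes' rule: the posterior for each component is proportional to its prior times its likelihood at x.
Evaluate each component's likelihood at the observed value:
  L_I = (1/(1.3·√(2π)))·exp(−(0.5−-1.0)²/(2·1.3²)) = 0.306879·exp(-0.66568) = 0.157712
  L_II = (1/(1.3·√(2π)))·exp(−(0.5−1.4)²/(2·1.3²)) = 0.306879·exp(-0.23964) = 0.241485
Multiply by the mixture weights:
  π_I·L_I = 0.44 × 0.157712 = 0.0693934
  π_II·L_II = 0.56 × 0.241485 = 0.135232
Sum: 0.0693934 + 0.135232 = 0.204625
P(Population II | the observation) ≈ 0.661

0.661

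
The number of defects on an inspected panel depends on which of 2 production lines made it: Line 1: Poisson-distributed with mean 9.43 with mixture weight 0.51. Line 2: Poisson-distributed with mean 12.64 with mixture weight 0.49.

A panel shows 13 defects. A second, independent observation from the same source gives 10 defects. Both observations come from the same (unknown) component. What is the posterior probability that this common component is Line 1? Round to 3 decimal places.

Posterior ∝ prior × likelihood, so P(k | x) ∝ π_k f_k(x); normalise over all components.
Since both observations come from the same component, the likelihood for component k is f_k(x₁)·f_k(x₂).
  f_1 = [0.0601139] × [0.123015] = 0.00739489
  f_2 = [0.109383] × [0.0929449] = 0.0101666
Unnormalised posteriors:
  π_1·f_1 = 0.51 × 0.00739489 = 0.00377139
  π_2·f_2 = 0.49 × 0.0101666 = 0.00498162
Marginal: 0.00377139 + 0.00498162 = 0.00875302
Responsibility of Line 1: 0.00377139 / 0.00875302 ≈ 0.431

0.431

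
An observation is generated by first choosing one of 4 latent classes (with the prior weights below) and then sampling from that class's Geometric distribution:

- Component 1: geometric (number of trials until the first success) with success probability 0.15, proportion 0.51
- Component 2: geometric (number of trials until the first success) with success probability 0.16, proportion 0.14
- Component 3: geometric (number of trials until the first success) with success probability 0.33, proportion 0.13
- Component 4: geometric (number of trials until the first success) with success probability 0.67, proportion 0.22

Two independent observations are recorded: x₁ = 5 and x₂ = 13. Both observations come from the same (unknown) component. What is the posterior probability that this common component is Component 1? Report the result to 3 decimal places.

The responsibility of component k is π_k f_k(x) divided by Σ_j π_j f_j(x).
Since both observations come from the same component, the likelihood for component k is f_k(x₁)·f_k(x₂).
  L_1 = [0.15·(1−0.15)^4 = 0.15·0.522006 = 0.0783009] × [0.0213363] = 0.00167065
  L_2 = [0.16·(1−0.16)^4 = 0.16·0.497871 = 0.0796594] × [0.0197456] = 0.00157293
  L_3 = [0.33·(1−0.33)^4 = 0.33·0.201511 = 0.0664987] × [0.0027003] = 0.000179566
  L_4 = [0.67·(1−0.67)^4 = 0.67·0.0118592 = 0.00794567] × [1.11749e-06] = 8.87918e-09
Prior × likelihood for each component:
  π_1·L_1 = 0.51 × 0.00167065 = 0.000852031
  π_2·L_2 = 0.14 × 0.00157293 = 0.00022021
  π_3·L_3 = 0.13 × 0.000179566 = 2.33436e-05
  π_4·L_4 = 0.22 × 8.87918e-09 = 1.95342e-09
Marginal: 0.000852031 + 0.00022021 + 2.33436e-05 + 1.95342e-09 = 0.00109559
P(Component 1 | x₁,x₂) = 0.000852031 / 0.00109559 ≈ 0.778

0.778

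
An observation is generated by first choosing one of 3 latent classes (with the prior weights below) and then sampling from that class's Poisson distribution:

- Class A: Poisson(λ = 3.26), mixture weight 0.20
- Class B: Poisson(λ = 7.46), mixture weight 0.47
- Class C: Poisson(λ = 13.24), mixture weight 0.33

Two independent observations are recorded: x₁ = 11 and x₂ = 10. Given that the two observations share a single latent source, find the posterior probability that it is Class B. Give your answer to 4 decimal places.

0.4666

Apply Bayes' rule: the posterior for each component is proportional to its prior times its likelihood at x.
Since both observations come from the same component, the likelihood for component k is f_k(x₁)·f_k(x₂).
  p_A = [e^(−3.26)·3.26^11/11! = 0.000425048] × [0.00143421] = 6.09608e-07
  p_B = [e^(−7.46)·7.46^11/11! = 0.0574294] × [0.0846815] = 0.00486321
  p_C = [e^(−13.24)·13.24^11/11! = 0.0976232] × [0.0811069] = 0.00791792
Weight by the priors:
  π_A·p_A = 0.20 × 6.09608e-07 = 1.21922e-07
  π_B·p_B = 0.47 × 0.00486321 = 0.00228571
  π_C·p_C = 0.33 × 0.00791792 = 0.00261291
Marginal: 1.21922e-07 + 0.00228571 + 0.00261291 = 0.00489874
P(Class B | x) = 0.00228571 / 0.00489874 ≈ 0.4666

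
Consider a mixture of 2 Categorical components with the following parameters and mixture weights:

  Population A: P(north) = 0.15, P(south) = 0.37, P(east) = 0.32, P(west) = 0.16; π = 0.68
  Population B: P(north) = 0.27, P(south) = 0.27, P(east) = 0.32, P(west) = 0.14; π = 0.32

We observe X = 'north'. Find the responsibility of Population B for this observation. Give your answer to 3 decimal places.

The responsibility of component k is w_k f_k(x) divided by Σ_j w_j f_j(x).
Component likelihoods at x = 'north':
  f_A = P(north | comp) = 0.15
  f_B = P(north | comp) = 0.27
Prior × likelihood for each component:
  w_A·f_A = 0.68 × 0.15 = 0.102
  w_B·f_B = 0.32 × 0.27 = 0.0864
Normaliser: 0.102 + 0.0864 = 0.1884
Responsibility of Population B: 0.0864 / 0.1884 ≈ 0.459

0.459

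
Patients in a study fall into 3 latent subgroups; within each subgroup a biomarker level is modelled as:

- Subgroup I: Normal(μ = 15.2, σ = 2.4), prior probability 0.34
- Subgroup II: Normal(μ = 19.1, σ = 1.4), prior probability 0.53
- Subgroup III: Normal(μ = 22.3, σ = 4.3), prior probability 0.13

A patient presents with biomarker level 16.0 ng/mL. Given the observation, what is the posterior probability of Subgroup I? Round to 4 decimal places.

By Bayes' theorem, P(k | x) = π_k f_k(x) / Σ_j π_j f_j(x).
Component likelihoods at x = 16.0 ng/mL:
  p_I = 0.157243
  p_II = 0.0245525
  p_III = 0.0317191
Unnormalised posteriors:
  π_I·p_I = 0.34 × 0.157243 = 0.0534626
  π_II·p_II = 0.53 × 0.0245525 = 0.0130128
  π_III·p_III = 0.13 × 0.0317191 = 0.00412348
Denominator: 0.0534626 + 0.0130128 + 0.00412348 = 0.0705989
P(Subgroup I | x) ≈ 0.7573

0.7573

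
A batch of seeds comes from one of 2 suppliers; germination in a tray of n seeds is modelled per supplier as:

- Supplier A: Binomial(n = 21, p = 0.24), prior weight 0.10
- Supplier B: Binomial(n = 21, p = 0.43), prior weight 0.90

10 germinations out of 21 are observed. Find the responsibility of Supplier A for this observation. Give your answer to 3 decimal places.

Apply Bayes' rule: the posterior for each component is proportional to its prior times its likelihood at x.
Component likelihoods at x = 10 germinations out of 21:
  f_A = 0.0109267
  f_B = 0.157302
Prior × likelihood for each component:
  P(Z=A)·f_A = 0.10 × 0.0109267 = 0.00109267
  P(Z=B)·f_B = 0.90 × 0.157302 = 0.141571
Evidence: 0.00109267 + 0.141571 = 0.142664
So the posterior for Supplier A is 0.00109267 / 0.142664 ≈ 0.008.

0.008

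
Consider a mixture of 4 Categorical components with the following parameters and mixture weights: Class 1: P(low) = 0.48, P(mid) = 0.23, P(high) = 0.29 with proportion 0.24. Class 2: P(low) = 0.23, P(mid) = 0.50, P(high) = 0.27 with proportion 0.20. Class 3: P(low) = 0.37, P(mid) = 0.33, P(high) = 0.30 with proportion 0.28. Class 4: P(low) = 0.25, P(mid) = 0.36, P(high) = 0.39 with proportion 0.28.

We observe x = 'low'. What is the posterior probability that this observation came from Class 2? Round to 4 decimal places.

0.1374

Apply Bayes' rule: the posterior for each component is proportional to its prior times its likelihood at x.
Evaluate each component's likelihood at the observed value:
  p_1 = P(low | comp) = 0.48
  p_2 = P(low | comp) = 0.23
  p_3 = P(low | comp) = 0.37
  p_4 = P(low | comp) = 0.25
Unnormalised posteriors:
  w_1·p_1 = 0.24 × 0.48 = 0.1152
  w_2·p_2 = 0.20 × 0.23 = 0.046
  w_3·p_3 = 0.28 × 0.37 = 0.1036
  w_4·p_4 = 0.28 × 0.25 = 0.07
Normaliser: 0.1152 + 0.046 + 0.1036 + 0.07 = 0.3348
So the posterior for Class 2 is 0.046 / 0.3348 ≈ 0.1374.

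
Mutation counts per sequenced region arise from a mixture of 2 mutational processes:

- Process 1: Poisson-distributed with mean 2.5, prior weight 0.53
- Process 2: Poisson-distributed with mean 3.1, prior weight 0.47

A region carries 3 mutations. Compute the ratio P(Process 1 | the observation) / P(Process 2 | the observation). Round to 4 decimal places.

1.0777

Since P(k|x) ∝ π_k f_k(x), the posterior odds are π_i f_i(x) / (π_j f_j(x)).
Evaluate each component's likelihood at the observed value:
  p_1 = 0.213763
  p_2 = 0.223677
0.113294 / 0.105128 ≈ 1.0777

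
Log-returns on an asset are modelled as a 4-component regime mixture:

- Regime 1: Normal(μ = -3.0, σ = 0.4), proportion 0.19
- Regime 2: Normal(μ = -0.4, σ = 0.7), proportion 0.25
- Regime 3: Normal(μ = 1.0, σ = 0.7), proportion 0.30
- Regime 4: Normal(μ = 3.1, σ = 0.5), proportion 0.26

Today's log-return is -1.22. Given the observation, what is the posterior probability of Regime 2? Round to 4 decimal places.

The responsibility of component k is π_k f_k(x) divided by Σ_j π_j f_j(x).
Normal densities:
  f_1 = 4.99795e-05
  f_2 = 0.286968
  f_3 = 0.00373039
  f_4 = 4.92023e-17
Prior × likelihood for each component:
  π_1·f_1 = 0.19 × 4.99795e-05 = 9.4961e-06
  π_2·f_2 = 0.25 × 0.286968 = 0.0717419
  π_3·f_3 = 0.30 × 0.00373039 = 0.00111912
  π_4·f_4 = 0.26 × 4.92023e-17 = 1.27926e-17
Normaliser: 9.4961e-06 + 0.0717419 + 0.00111912 + 1.27926e-17 = 0.0728705
P(Regime 2 | the observation) ≈ 0.9845

0.9845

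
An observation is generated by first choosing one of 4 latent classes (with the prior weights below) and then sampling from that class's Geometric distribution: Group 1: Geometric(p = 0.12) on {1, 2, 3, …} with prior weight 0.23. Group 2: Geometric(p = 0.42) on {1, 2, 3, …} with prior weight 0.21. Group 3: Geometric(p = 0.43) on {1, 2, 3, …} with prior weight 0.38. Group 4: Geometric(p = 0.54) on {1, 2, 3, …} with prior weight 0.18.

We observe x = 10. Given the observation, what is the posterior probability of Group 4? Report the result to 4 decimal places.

P(component k | x) = π_k·f_k(x) / marginal(x), where marginal(x) = Σ_j π_j·f_j(x).
Component likelihoods at x = 10:
  p_1 = 0.12·(1−0.12)^9 = 0.12·0.316478 = 0.0379774
  p_2 = 0.42·(1−0.42)^9 = 0.42·0.00742766 = 0.00311962
  p_3 = 0.43·(1−0.43)^9 = 0.43·0.00635146 = 0.00273113
  p_4 = 0.54·(1−0.54)^9 = 0.54·0.00092219 = 0.000497983
Unnormalised posteriors:
  π_1·p_1 = 0.23 × 0.0379774 = 0.0087348
  π_2·p_2 = 0.21 × 0.00311962 = 0.00065512
  π_3·p_3 = 0.38 × 0.00273113 = 0.00103783
  π_4·p_4 = 0.18 × 0.000497983 = 8.96369e-05
Normaliser: 0.0087348 + 0.00065512 + 0.00103783 + 8.96369e-05 = 0.0105174
Responsibility of Group 4: 8.96369e-05 / 0.0105174 ≈ 0.0085

0.0085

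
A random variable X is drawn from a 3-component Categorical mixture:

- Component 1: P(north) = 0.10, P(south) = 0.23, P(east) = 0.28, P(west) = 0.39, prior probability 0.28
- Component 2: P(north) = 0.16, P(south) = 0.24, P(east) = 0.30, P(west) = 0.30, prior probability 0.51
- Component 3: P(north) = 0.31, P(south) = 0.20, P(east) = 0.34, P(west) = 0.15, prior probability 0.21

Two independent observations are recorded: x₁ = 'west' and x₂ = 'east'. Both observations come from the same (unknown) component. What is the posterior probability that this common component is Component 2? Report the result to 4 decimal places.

0.5265

By Bayes' theorem, P(k | x) = π_k f_k(x) / Σ_j π_j f_j(x).
Since both observations come from the same component, the likelihood for component k is f_k(x₁)·f_k(x₂).
  p_1 = [P(west | comp) = 0.39] × [0.28] = 0.1092
  p_2 = [P(west | comp) = 0.30] × [0.3] = 0.09
  p_3 = [P(west | comp) = 0.15] × [0.34] = 0.051
Weight by the priors:
  π_1·p_1 = 0.28 × 0.1092 = 0.030576
  π_2·p_2 = 0.51 × 0.09 = 0.0459
  π_3·p_3 = 0.21 × 0.051 = 0.01071
Denominator: 0.030576 + 0.0459 + 0.01071 = 0.087186
So the posterior for Component 2 is 0.0459 / 0.087186 ≈ 0.5265.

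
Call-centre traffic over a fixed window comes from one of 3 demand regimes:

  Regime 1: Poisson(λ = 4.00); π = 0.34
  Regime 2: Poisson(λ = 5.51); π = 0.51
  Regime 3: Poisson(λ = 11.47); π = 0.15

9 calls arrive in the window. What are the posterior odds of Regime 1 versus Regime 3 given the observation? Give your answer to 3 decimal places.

0.303

Posterior odds = (w_i f_i(x)) / (w_j f_j(x)); the normalising sum cancels.
Evaluate each component's likelihood at the observed value:
  p_1 = 0.0132312
  p_2 = 0.0521962
  p_3 = 0.0988439
0.00449861 / 0.0148266 ≈ 0.303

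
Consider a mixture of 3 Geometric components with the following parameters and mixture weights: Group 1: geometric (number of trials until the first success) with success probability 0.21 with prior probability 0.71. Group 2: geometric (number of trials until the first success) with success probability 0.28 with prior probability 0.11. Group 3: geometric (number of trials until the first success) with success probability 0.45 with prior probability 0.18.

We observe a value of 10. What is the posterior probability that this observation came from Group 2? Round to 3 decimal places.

Apply Bayes' rule: the posterior for each component is proportional to its prior times its likelihood at x.
Component likelihoods at x = 10:
  p_1 = 0.21·(1−0.21)^9 = 0.21·0.119852 = 0.0251688
  p_2 = 0.28·(1−0.28)^9 = 0.28·0.0519987 = 0.0145596
  p_3 = 0.45·(1−0.45)^9 = 0.45·0.00460537 = 0.00207241
Multiply by the mixture weights:
  P(Z=1)·p_1 = 0.71 × 0.0251688 = 0.0178699
  P(Z=2)·p_2 = 0.11 × 0.0145596 = 0.00160156
  P(Z=3)·p_3 = 0.18 × 0.00207241 = 0.000373035
Normaliser: 0.0178699 + 0.00160156 + 0.000373035 = 0.0198445
Responsibility of Group 2: 0.00160156 / 0.0198445 ≈ 0.081

0.081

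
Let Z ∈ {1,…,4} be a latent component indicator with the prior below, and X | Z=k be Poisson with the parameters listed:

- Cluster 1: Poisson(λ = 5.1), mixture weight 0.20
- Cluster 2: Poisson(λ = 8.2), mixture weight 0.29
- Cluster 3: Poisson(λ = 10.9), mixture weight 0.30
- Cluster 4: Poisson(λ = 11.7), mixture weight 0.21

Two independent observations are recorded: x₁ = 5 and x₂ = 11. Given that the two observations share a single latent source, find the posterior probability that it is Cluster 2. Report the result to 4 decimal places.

0.5527

The responsibility of component k is π_k f_k(x) divided by Σ_j π_j f_j(x).
Since both observations come from the same component, the likelihood for component k is f_k(x₁)·f_k(x₂).
  L_1 = [e^(−5.1)·5.1^5/5! = 0.175294] × [0.00927287] = 0.00162548
  L_2 = [e^(−8.2)·8.2^5/5! = 0.0848542] × [0.07755] = 0.00658044
  L_3 = [e^(−10.9)·10.9^5/5! = 0.0236669] × [0.119323] = 0.00282402
  L_4 = [e^(−11.7)·11.7^5/5! = 0.0151531] × [0.116854] = 0.0017707
Weight by the priors:
  π_1·L_1 = 0.20 × 0.00162548 = 0.000325096
  π_2·L_2 = 0.29 × 0.00658044 = 0.00190833
  π_3·L_3 = 0.30 × 0.00282402 = 0.000847205
  π_4·L_4 = 0.21 × 0.0017707 = 0.000371848
Evidence: 0.000325096 + 0.00190833 + 0.000847205 + 0.000371848 = 0.00345248
So the posterior for Cluster 2 is 0.00190833 / 0.00345248 ≈ 0.5527.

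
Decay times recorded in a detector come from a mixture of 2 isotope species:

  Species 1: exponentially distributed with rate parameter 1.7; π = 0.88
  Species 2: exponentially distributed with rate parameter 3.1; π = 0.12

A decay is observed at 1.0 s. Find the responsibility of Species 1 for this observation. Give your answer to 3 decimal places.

0.942

By Bayes' theorem, P(k | x) = w_k f_k(x) / Σ_j w_j f_j(x).
Evaluate each component's likelihood at the observed value:
  p_1 = 0.310562
  p_2 = 0.139653
Multiply by the mixture weights:
  w_1·p_1 = 0.88 × 0.310562 = 0.273295
  w_2·p_2 = 0.12 × 0.139653 = 0.0167583
Sum: 0.273295 + 0.0167583 = 0.290053
Responsibility of Species 1: 0.273295 / 0.290053 ≈ 0.942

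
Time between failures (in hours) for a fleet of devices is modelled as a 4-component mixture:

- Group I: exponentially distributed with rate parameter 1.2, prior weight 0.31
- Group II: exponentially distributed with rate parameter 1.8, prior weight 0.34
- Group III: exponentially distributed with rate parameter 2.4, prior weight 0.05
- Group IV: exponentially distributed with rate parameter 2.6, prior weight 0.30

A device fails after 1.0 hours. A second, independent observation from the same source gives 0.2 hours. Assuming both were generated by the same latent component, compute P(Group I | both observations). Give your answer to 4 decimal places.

Posterior ∝ prior × likelihood, so P(k | x) ∝ π_k f_k(x); normalise over all components.
Since both observations come from the same component, the likelihood for component k is f_k(x₁)·f_k(x₂).
  f_I = [0.361433] × [0.943953] = 0.341176
  f_II = [0.297538] × [1.25582] = 0.373653
  f_III = [0.217723] × [1.48508] = 0.323336
  f_IV = [0.193111] × [1.54575] = 0.298502
Prior × likelihood for each component:
  π_I·f_I = 0.31 × 0.341176 = 0.105765
  π_II·f_II = 0.34 × 0.373653 = 0.127042
  π_III·f_III = 0.05 × 0.323336 = 0.0161668
  π_IV·f_IV = 0.30 × 0.298502 = 0.0895507
Normaliser: 0.105765 + 0.127042 + 0.0161668 + 0.0895507 = 0.338524
So the posterior for Group I is 0.105765 / 0.338524 ≈ 0.3124.

0.3124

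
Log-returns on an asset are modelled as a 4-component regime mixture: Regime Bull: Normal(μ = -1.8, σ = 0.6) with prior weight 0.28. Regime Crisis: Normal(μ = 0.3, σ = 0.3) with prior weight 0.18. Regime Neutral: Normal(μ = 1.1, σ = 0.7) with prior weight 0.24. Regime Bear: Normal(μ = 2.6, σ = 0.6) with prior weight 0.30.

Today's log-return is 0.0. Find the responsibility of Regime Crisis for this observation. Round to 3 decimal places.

The responsibility of component k is π_k f_k(x) divided by Σ_j π_j f_j(x).
Normal densities:
  f_Bull = (1/(0.6·√(2π)))·exp(−(0.0−-1.8)²/(2·0.6²)) = 0.664904·exp(-4.50000) = 0.00738641
  f_Crisis = (1/(0.3·√(2π)))·exp(−(0.0−0.3)²/(2·0.3²)) = 1.329808·exp(-0.50000) = 0.806569
  f_Neutral = (1/(0.7·√(2π)))·exp(−(0.0−1.1)²/(2·0.7²)) = 0.569918·exp(-1.23469) = 0.165803
  f_Bear = (1/(0.6·√(2π)))·exp(−(0.0−2.6)²/(2·0.6²)) = 0.664904·exp(-9.38889) = 5.56181e-05
Weight by the priors:
  π_Bull·f_Bull = 0.28 × 0.00738641 = 0.0020682
  π_Crisis·f_Crisis = 0.18 × 0.806569 = 0.145182
  π_Neutral·f_Neutral = 0.24 × 0.165803 = 0.0397926
  π_Bear·f_Bear = 0.30 × 5.56181e-05 = 1.66854e-05
Evidence: 0.0020682 + 0.145182 + 0.0397926 + 1.66854e-05 = 0.18706
P(Regime Crisis | the observation) = 0.145182 / 0.18706 ≈ 0.776

0.776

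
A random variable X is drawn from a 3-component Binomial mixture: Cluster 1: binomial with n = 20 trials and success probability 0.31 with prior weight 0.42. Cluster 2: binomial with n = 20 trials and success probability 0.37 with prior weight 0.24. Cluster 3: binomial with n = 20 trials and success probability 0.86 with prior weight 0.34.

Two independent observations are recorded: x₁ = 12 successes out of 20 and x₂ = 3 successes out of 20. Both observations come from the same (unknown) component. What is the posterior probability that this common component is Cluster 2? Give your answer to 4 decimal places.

0.4551

Posterior ∝ prior × likelihood, so P(k | x) ∝ π_k f_k(x); normalise over all components.
Since both observations come from the same component, the likelihood for component k is f_k(x₁)·f_k(x₂).
  L_1 = [0.005098] × [0.0618621] = 0.000315373
  L_2 = [0.0205784] × [0.0224026] = 0.000461011
  L_3 = [0.0030428] × [2.21094e-12] = 6.72744e-15
Unnormalised posteriors:
  π_1·L_1 = 0.42 × 0.000315373 = 0.000132457
  π_2·L_2 = 0.24 × 0.000461011 = 0.000110643
  π_3·L_3 = 0.34 × 6.72744e-15 = 2.28733e-15
Normaliser: 0.000132457 + 0.000110643 + 2.28733e-15 = 0.000243099
So the posterior for Cluster 2 is 0.000110643 / 0.000243099 ≈ 0.4551.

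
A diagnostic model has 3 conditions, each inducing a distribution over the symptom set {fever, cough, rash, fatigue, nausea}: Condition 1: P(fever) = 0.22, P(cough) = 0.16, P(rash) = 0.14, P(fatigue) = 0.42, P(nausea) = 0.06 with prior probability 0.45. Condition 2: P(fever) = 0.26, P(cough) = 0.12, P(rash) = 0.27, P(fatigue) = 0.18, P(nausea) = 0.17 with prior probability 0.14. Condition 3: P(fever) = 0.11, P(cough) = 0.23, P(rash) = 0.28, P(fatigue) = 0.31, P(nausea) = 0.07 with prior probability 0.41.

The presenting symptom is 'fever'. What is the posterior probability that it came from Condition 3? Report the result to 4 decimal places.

0.2499

By Bayes' theorem, P(k | x) = P(Z=k) f_k(x) / Σ_j P(Z=j) f_j(x).
Evaluate each component's likelihood at the observed value:
  p_1 = P(fever | comp) = 0.22
  p_2 = P(fever | comp) = 0.26
  p_3 = P(fever | comp) = 0.11
Prior × likelihood for each component:
  P(Z=1)·p_1 = 0.45 × 0.22 = 0.099
  P(Z=2)·p_2 = 0.14 × 0.26 = 0.0364
  P(Z=3)·p_3 = 0.41 × 0.11 = 0.0451
Denominator: 0.099 + 0.0364 + 0.0451 = 0.1805
Responsibility of Condition 3: 0.0451 / 0.1805 ≈ 0.2499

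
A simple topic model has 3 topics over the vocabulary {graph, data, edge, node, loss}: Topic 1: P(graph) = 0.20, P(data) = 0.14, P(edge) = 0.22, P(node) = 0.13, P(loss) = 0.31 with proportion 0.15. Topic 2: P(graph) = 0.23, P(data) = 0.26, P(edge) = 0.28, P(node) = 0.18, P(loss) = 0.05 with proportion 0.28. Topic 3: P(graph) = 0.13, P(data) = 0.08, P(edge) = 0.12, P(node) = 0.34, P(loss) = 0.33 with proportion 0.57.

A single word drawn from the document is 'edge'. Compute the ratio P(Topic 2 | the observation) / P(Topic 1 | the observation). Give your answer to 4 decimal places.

The posterior odds equal the prior odds times the likelihood ratio: (π_i/π_j)·(f_i(x)/f_j(x)).
Categorical probabilities:
  p_1 = P(edge | comp) = 0.22
  p_2 = P(edge | comp) = 0.28
  p_3 = P(edge | comp) = 0.12
0.0784 / 0.033 ≈ 2.3758

2.3758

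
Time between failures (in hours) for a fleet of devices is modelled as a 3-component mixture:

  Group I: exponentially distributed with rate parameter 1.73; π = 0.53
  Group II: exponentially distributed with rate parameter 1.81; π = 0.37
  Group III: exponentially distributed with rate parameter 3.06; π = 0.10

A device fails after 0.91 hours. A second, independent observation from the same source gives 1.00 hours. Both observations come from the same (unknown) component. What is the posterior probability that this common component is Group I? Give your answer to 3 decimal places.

0.587

P(component k | x) = π_k·f_k(x) / marginal(x), where marginal(x) = Σ_j π_j·f_j(x).
Since both observations come from the same component, the likelihood for component k is f_k(x₁)·f_k(x₂).
  L_I = [0.358374] × [0.306702] = 0.109914
  L_II = [0.34862] × [0.296214] = 0.103266
  L_III = [0.188967] × [0.143476] = 0.0271122
Weight by the priors:
  π_I·L_I = 0.53 × 0.109914 = 0.0582544
  π_II·L_II = 0.37 × 0.103266 = 0.0382085
  π_III·L_III = 0.10 × 0.0271122 = 0.00271122
Denominator: 0.0582544 + 0.0382085 + 0.00271122 = 0.0991741
P(Group I | x₁, x₂) = 0.0582544 / 0.0991741 ≈ 0.587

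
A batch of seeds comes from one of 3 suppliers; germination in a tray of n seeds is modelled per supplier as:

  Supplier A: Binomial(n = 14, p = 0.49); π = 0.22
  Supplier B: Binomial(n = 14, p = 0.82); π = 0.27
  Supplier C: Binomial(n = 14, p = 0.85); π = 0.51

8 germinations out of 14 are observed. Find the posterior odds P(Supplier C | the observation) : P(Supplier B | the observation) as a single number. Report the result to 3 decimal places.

Only the two components matter; the odds are (w_i f_i(x)) / (w_j f_j(x)).
Evaluate each component's likelihood at the observed value:
  p_A = 0.175608
  p_B = 0.0208786
  p_C = 0.00932082
0.00475362 / 0.00563722 ≈ 0.843

0.843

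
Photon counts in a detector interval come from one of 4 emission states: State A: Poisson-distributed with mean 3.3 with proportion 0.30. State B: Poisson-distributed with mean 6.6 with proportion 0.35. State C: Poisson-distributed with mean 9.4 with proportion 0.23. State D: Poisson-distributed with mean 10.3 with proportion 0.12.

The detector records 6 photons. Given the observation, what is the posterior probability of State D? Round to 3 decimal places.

0.067

P(component k | x) = π_k·f_k(x) / marginal(x), where marginal(x) = Σ_j π_j·f_j(x).
Poisson probabilities:
  p_A = 0.0661575
  p_B = 0.156166
  p_C = 0.0792623
  p_D = 0.0557773
Prior × likelihood for each component:
  π_A·p_A = 0.30 × 0.0661575 = 0.0198473
  π_B·p_B = 0.35 × 0.156166 = 0.0546582
  π_C·p_C = 0.23 × 0.0792623 = 0.0182303
  π_D·p_D = 0.12 × 0.0557773 = 0.00669328
Marginal: 0.0198473 + 0.0546582 + 0.0182303 + 0.00669328 = 0.0994291
P(State D | the observation) = 0.00669328 / 0.0994291 ≈ 0.067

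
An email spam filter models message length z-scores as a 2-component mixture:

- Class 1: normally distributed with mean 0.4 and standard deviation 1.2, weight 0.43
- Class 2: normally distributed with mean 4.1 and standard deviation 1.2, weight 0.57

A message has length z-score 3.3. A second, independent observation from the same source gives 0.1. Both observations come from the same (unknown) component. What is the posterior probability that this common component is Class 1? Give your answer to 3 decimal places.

By Bayes' theorem, P(k | x) = w_k f_k(x) / Σ_j w_j f_j(x).
Since both observations come from the same component, the likelihood for component k is f_k(x₁)·f_k(x₂).
  f_1 = [(1/(1.2·√(2π)))·exp(−(3.3−0.4)²/(2·1.2²)) = 0.332452·exp(-2.92014) = 0.0179279] × [0.322223] = 0.00577678
  f_2 = [(1/(1.2·√(2π)))·exp(−(3.3−4.1)²/(2·1.2²)) = 0.332452·exp(-0.22222) = 0.266207] × [0.00128523] = 0.000342137
Multiply by the mixture weights:
  w_1·f_1 = 0.43 × 0.00577678 = 0.00248401
  w_2·f_2 = 0.57 × 0.000342137 = 0.000195018
Marginal: 0.00248401 + 0.000195018 = 0.00267903
P(Class 1 | x₁, x₂) = 0.00248401 / 0.00267903 ≈ 0.927

0.927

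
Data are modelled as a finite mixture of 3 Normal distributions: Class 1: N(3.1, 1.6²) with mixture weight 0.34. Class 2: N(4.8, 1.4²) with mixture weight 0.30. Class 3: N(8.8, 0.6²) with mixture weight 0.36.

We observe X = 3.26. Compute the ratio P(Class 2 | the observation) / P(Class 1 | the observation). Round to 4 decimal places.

0.5534

The posterior odds equal the prior odds times the likelihood ratio: (w_i/w_j)·(f_i(x)/f_j(x)).
Component likelihoods at x = 3.26:
  L_1 = (1/(1.6·√(2π)))·exp(−(3.26−3.1)²/(2·1.6²)) = 0.249339·exp(-0.00500) = 0.248095
  L_2 = (1/(1.4·√(2π)))·exp(−(3.26−4.8)²/(2·1.4²)) = 0.284959·exp(-0.60500) = 0.155609
  L_3 = (1/(0.6·√(2π)))·exp(−(3.26−8.8)²/(2·0.6²)) = 0.664904·exp(-42.62722) = 2.0417e-19
Posterior odds = (w_2·L_2) / (w_1·L_1) = (0.30·0.155609) / (0.34·0.248095) = 0.0466826 / 0.0843524 ≈ 0.5534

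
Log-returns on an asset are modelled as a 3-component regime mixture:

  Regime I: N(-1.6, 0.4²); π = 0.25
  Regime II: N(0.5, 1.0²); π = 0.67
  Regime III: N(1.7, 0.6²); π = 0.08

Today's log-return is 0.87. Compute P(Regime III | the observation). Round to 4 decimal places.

0.0757

Posterior ∝ prior × likelihood, so P(k | x) ∝ π_k f_k(x); normalise over all components.
Component likelihoods at x = 0.87:
  L_I = (1/(0.4·√(2π)))·exp(−(0.87−-1.6)²/(2·0.4²)) = 0.997356·exp(-19.06531) = 5.23468e-09
  L_II = (1/(1.0·√(2π)))·exp(−(0.87−0.5)²/(2·1.0²)) = 0.398942·exp(-0.06845) = 0.372548
  L_III = (1/(0.6·√(2π)))·exp(−(0.87−1.7)²/(2·0.6²)) = 0.664904·exp(-0.95681) = 0.255401
Unnormalised posteriors:
  π_I·L_I = 0.25 × 5.23468e-09 = 1.30867e-09
  π_II·L_II = 0.67 × 0.372548 = 0.249607
  π_III·L_III = 0.08 × 0.255401 = 0.0204321
Evidence: 1.30867e-09 + 0.249607 + 0.0204321 = 0.270039
Responsibility of Regime III: 0.0204321 / 0.270039 ≈ 0.0757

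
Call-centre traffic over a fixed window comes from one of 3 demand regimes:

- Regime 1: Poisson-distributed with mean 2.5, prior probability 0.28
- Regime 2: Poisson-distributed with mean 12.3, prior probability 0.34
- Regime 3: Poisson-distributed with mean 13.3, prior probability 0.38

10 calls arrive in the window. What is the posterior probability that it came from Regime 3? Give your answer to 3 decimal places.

P(component k | x) = π_k·f_k(x) / marginal(x), where marginal(x) = Σ_j π_j·f_j(x).
Component likelihoods at x = 10 calls:
  p_1 = 0.000215725
  p_2 = 0.0994182
  p_3 = 0.0799166
Unnormalised posteriors:
  π_1·p_1 = 0.28 × 0.000215725 = 6.04031e-05
  π_2·p_2 = 0.34 × 0.0994182 = 0.0338022
  π_3·p_3 = 0.38 × 0.0799166 = 0.0303683
Marginal: 6.04031e-05 + 0.0338022 + 0.0303683 = 0.0642309
So the posterior for Regime 3 is 0.0303683 / 0.0642309 ≈ 0.473.

0.473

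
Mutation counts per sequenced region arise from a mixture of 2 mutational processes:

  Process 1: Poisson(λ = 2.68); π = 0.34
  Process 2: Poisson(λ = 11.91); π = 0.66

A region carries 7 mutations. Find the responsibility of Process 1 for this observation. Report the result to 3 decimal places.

Posterior ∝ prior × likelihood, so P(k | x) ∝ π_k f_k(x); normalise over all components.
Evaluate each component's likelihood at the observed value:
  f_1 = 0.0135084
  f_2 = 0.0453424
Weight by the priors:
  π_1·f_1 = 0.34 × 0.0135084 = 0.00459285
  π_2·f_2 = 0.66 × 0.0453424 = 0.029926
Marginal: 0.00459285 + 0.029926 = 0.0345188
P(Process 1 | 7 mutations) ≈ 0.133

0.133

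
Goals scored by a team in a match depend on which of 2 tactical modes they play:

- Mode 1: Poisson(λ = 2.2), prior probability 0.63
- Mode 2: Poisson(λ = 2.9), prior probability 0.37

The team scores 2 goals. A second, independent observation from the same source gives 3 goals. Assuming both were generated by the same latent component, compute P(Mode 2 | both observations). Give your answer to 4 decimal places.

0.3656

The responsibility of component k is π_k f_k(x) divided by Σ_j π_j f_j(x).
Since both observations come from the same component, the likelihood for component k is f_k(x₁)·f_k(x₂).
  L_1 = [e^(−2.2)·2.2^2/2! = 0.268144] × [0.196639] = 0.0527274
  L_2 = [e^(−2.9)·2.9^2/2! = 0.231373] × [0.22366] = 0.0517489
Unnormalised posteriors:
  π_1·L_1 = 0.63 × 0.0527274 = 0.0332183
  π_2·L_2 = 0.37 × 0.0517489 = 0.0191471
Normaliser: 0.0332183 + 0.0191471 = 0.0523653
P(Mode 2 | x) = 0.0191471 / 0.0523653 ≈ 0.3656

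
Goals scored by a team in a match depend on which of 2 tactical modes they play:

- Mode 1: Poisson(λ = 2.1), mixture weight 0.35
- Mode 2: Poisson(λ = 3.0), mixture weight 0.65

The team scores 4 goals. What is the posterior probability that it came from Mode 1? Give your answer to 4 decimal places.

0.2413

Apply Bayes' rule: the posterior for each component is proportional to its prior times its likelihood at x.
Component likelihoods at x = 4 goals:
  p_1 = e^(−2.1)·2.1^4/4! = 0.099231
  p_2 = e^(−3.0)·3.0^4/4! = 0.168031
Unnormalised posteriors:
  π_1·p_1 = 0.35 × 0.099231 = 0.0347309
  π_2·p_2 = 0.65 × 0.168031 = 0.10922
Evidence: 0.0347309 + 0.10922 = 0.143951
Responsibility of Mode 1: 0.0347309 / 0.143951 ≈ 0.2413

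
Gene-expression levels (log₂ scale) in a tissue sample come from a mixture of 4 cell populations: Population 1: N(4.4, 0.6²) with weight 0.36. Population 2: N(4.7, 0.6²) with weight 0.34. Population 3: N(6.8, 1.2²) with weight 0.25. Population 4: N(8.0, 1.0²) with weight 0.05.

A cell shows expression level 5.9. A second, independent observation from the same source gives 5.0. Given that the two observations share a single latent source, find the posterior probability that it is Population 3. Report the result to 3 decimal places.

Apply Bayes' rule: the posterior for each component is proportional to its prior times its likelihood at x.
Since both observations come from the same component, the likelihood for component k is f_k(x₁)·f_k(x₂).
  p_1 = [(1/(0.6·√(2π)))·exp(−(5.9−4.4)²/(2·0.6²)) = 0.664904·exp(-3.12500) = 0.0292138] × [0.403285] = 0.0117815
  p_2 = [(1/(0.6·√(2π)))·exp(−(5.9−4.7)²/(2·0.6²)) = 0.664904·exp(-2.00000) = 0.0899849] × [0.586776] = 0.052801
  p_3 = [(1/(1.2·√(2π)))·exp(−(5.9−6.8)²/(2·1.2²)) = 0.332452·exp(-0.28125) = 0.250948] × [0.107931] = 0.0270851
  p_4 = [(1/(1.0·√(2π)))·exp(−(5.9−8.0)²/(2·1.0²)) = 0.398942·exp(-2.20500) = 0.0439836] × [0.00443185] = 0.000194929
Weight by the priors:
  w_1·p_1 = 0.36 × 0.0117815 = 0.00424134
  w_2·p_2 = 0.34 × 0.052801 = 0.0179523
  w_3·p_3 = 0.25 × 0.0270851 = 0.00677128
  w_4·p_4 = 0.05 × 0.000194929 = 9.74643e-06
Denominator: 0.00424134 + 0.0179523 + 0.00677128 + 9.74643e-06 = 0.0289747
So the posterior for Population 3 is 0.00677128 / 0.0289747 ≈ 0.234.

0.234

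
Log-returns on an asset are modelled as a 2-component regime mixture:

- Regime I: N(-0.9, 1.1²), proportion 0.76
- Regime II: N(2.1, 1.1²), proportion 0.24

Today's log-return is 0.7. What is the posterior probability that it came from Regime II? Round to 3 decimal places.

0.288

P(component k | x) = π_k·f_k(x) / marginal(x), where marginal(x) = Σ_j π_j·f_j(x).
Normal densities:
  f_I = 0.125921
  f_II = 0.161352
Multiply by the mixture weights:
  π_I·f_I = 0.76 × 0.125921 = 0.0957
  π_II·f_II = 0.24 × 0.161352 = 0.0387245
Sum: 0.0957 + 0.0387245 = 0.134425
Responsibility of Regime II: 0.0387245 / 0.134425 ≈ 0.288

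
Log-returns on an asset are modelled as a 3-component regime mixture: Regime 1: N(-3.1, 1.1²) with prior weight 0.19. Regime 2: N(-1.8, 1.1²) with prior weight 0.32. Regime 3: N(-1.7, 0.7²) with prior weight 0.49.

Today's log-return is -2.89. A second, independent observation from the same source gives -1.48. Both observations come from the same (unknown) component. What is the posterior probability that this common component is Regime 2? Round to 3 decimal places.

P(component k | x) = π_k·f_k(x) / marginal(x), where marginal(x) = Σ_j π_j·f_j(x).
Since both observations come from the same component, the likelihood for component k is f_k(x₁)·f_k(x₂).
  p_1 = [(1/(1.1·√(2π)))·exp(−(-2.89−-3.1)²/(2·1.1²)) = 0.362675·exp(-0.01822) = 0.356126] × [0.122614] = 0.0436661
  p_2 = [(1/(1.1·√(2π)))·exp(−(-2.89−-1.8)²/(2·1.1²)) = 0.362675·exp(-0.49095) = 0.221973] × [0.347649] = 0.0771687
  p_3 = [(1/(0.7·√(2π)))·exp(−(-2.89−-1.7)²/(2·0.7²)) = 0.569918·exp(-1.44500) = 0.134356] × [0.542454] = 0.0728819
Weight by the priors:
  π_1·p_1 = 0.19 × 0.0436661 = 0.00829656
  π_2·p_2 = 0.32 × 0.0771687 = 0.024694
  π_3·p_3 = 0.49 × 0.0728819 = 0.0357121
Marginal: 0.00829656 + 0.024694 + 0.0357121 = 0.0687027
So the posterior for Regime 2 is 0.024694 / 0.0687027 ≈ 0.359.

0.359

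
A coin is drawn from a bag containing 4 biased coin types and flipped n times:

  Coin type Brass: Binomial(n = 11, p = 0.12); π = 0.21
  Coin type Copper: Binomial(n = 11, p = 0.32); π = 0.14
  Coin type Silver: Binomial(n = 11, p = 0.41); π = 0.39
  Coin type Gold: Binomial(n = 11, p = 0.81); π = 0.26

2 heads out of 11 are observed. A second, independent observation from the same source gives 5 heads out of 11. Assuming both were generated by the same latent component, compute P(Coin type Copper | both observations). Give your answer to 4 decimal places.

0.3387

By Bayes' theorem, P(k | x) = π_k f_k(x) / Σ_j π_j f_j(x).
Since both observations come from the same component, the likelihood for component k is f_k(x₁)·f_k(x₂).
  p_Brass = [0.250651] × [0.00533881] = 0.00133818
  p_Copper = [0.175083] × [0.153266] = 0.0268342
  p_Silver = [0.0800937] × [0.225774] = 0.0180831
  p_Gold = [1.16443e-05] × [0.00757859] = 8.82478e-08
Multiply by the mixture weights:
  π_Brass·p_Brass = 0.21 × 0.00133818 = 0.000281017
  π_Copper·p_Copper = 0.14 × 0.0268342 = 0.00375678
  π_Silver·p_Silver = 0.39 × 0.0180831 = 0.00705239
  π_Gold·p_Gold = 0.26 × 8.82478e-08 = 2.29444e-08
Marginal: 0.000281017 + 0.00375678 + 0.00705239 + 2.29444e-08 = 0.0110902
P(Coin type Copper | data) = 0.00375678 / 0.0110902 ≈ 0.3387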